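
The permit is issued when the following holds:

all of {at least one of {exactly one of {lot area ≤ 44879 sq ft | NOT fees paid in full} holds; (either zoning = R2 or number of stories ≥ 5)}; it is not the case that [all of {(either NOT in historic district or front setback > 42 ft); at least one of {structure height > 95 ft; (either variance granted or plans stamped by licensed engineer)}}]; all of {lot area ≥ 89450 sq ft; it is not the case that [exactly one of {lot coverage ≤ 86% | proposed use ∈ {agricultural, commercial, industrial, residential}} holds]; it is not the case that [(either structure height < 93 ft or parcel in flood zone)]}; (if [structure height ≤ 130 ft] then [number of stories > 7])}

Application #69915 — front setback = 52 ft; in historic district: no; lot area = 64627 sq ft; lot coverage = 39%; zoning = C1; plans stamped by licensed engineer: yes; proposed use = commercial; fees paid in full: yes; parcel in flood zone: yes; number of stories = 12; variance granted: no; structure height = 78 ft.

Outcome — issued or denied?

Denied

Atomic conditions:
  lot area ≤ 44879 sq ft: 64627 ≤ 44879 is false
  NOT fees paid in full: yes → false
  zoning = R2: C1 == R2 is false
  number of stories ≥ 5: 12 ≥ 5 is true
  NOT in historic district: no → true
  front setback > 42 ft: 52 > 42 is true
  structure height > 95 ft: 78 > 95 is false
  variance granted: no → false
  plans stamped by licensed engineer: yes → true
  lot area ≥ 89450 sq ft: 64627 ≥ 89450 is false
  lot coverage ≤ 86%: 39 ≤ 86 is true
  proposed use ∈ {agricultural, commercial, industrial, residential}: commercial is in the set → true
  structure height < 93 ft: 78 < 93 is true
  parcel in flood zone: yes → true
  structure height ≤ 130 ft: 78 ≤ 130 is true
  number of stories > 7: 12 > 7 is true
Combine:
[1.1] exactly-one(false, false) = false
[1.2] false OR true = true
[1] false OR true = true
[2.1.1] true OR true = true
[2.1.2.2] false OR true = true
[2.1.2] false OR true = true
[2.1] true AND true = true
[2] NOT true = false
[3.2.1] exactly-one(true, true) = false
[3.2] NOT false = true
[3.3.1] true OR true = true
[3.3] NOT true = false
[3] false AND true AND false = false
[4] true → true = true
[root] true AND false AND false AND true = false
Overall: false → denied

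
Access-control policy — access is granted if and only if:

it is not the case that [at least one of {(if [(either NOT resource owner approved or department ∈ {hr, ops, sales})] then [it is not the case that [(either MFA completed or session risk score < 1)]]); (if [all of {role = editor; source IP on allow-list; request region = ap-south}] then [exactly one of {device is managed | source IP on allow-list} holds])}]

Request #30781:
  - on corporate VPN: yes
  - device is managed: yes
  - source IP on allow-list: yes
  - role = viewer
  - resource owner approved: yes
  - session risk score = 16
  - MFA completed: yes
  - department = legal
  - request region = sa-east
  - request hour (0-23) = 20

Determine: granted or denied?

Denied

Atomic conditions:
  NOT resource owner approved: yes → false
  department ∈ {hr, ops, sales}: legal is not in the set → false
  MFA completed: yes → true
  session risk score < 1: 16 < 1 is false
  role = editor: viewer == editor is false
  source IP on allow-list: yes → true
  request region = ap-south: sa-east == ap-south is false
  device is managed: yes → true
Combine:
[1.1.1] false OR false = false
[1.1.2.1] true OR false = true
[1.1.2] NOT true = false
[1.1] false → false (antecedent false ⇒ implication holds) = true
[1.2.1] false AND true AND false = false
[1.2.2] exactly-one(true, true) = false
[1.2] false → false (antecedent false ⇒ implication holds) = true
[1] true OR true = true
[root] NOT true = false
Overall: false → denied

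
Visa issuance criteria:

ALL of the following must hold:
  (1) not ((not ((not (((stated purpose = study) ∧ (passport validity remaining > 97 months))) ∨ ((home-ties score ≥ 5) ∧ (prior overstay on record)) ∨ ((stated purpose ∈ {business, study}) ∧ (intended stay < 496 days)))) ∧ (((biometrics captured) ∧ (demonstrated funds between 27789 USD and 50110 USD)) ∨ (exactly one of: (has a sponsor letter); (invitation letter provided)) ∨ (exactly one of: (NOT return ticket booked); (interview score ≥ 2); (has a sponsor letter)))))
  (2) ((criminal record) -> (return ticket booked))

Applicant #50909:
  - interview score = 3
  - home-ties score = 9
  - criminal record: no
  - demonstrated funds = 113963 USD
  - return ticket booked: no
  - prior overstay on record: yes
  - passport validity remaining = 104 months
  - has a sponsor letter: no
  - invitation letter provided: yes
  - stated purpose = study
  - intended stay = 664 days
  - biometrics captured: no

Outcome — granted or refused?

Atomic conditions:
  stated purpose = study: study == study is true
  passport validity remaining > 97 months: 104 > 97 is true
  home-ties score ≥ 5: 9 ≥ 5 is true
  prior overstay on record: yes → true
  stated purpose ∈ {business, study}: study is in the set → true
  intended stay < 496 days: 664 < 496 is false
  biometrics captured: no → false
  demonstrated funds between 27789 USD and 50110 USD: 113963 in [27789, 50110] is false
  has a sponsor letter: no → false
  invitation letter provided: yes → true
  NOT return ticket booked: no → true
  interview score ≥ 2: 3 ≥ 2 is true
  criminal record: no → false
  return ticket booked: no → false
Combine:
[1.1.1.1.1.1] true AND true = true
[1.1.1.1.1] NOT true = false
[1.1.1.1.2] true AND true = true
[1.1.1.1.3] true AND false = false
[1.1.1.1] false OR true OR false = true
[1.1.1] NOT true = false
[1.1.2.1] false AND false = false
[1.1.2.2] exactly-one(false, true) = true
[1.1.2.3] exactly-one(true, true, false) = false
[1.1.2] false OR true OR false = true
[1.1] false AND true = false
[1] NOT false = true
[2] false → false (antecedent false ⇒ implication holds) = true
[root] true AND true = true
Overall: true → granted

Granted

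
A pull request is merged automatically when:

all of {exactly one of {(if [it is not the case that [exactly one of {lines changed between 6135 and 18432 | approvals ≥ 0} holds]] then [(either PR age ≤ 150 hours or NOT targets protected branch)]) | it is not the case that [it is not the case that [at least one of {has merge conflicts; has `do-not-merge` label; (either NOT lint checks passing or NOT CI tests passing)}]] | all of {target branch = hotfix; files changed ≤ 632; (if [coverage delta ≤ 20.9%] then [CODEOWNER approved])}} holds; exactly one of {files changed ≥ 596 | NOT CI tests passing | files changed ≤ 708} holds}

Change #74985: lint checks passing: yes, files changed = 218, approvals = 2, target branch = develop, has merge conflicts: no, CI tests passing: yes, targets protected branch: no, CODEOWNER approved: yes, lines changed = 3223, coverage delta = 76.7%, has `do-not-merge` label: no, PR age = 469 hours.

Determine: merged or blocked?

Atomic conditions:
  lines changed between 6135 and 18432: 3223 in [6135, 18432] is false
  approvals ≥ 0: 2 ≥ 0 is true
  PR age ≤ 150 hours: 469 ≤ 150 is false
  NOT targets protected branch: no → true
  has merge conflicts: no → false
  has `do-not-merge` label: no → false
  NOT lint checks passing: yes → false
  NOT CI tests passing: yes → false
  target branch = hotfix: develop == hotfix is false
  files changed ≤ 632: 218 ≤ 632 is true
  coverage delta ≤ 20.9%: 76.7 ≤ 20.9 is false
  CODEOWNER approved: yes → true
  files changed ≥ 596: 218 ≥ 596 is false
  files changed ≤ 708: 218 ≤ 708 is true
Combine:
[1.1.1.1] exactly-one(false, true) = true
[1.1.1] NOT true = false
[1.1.2] false OR true = true
[1.1] false → true (antecedent false ⇒ implication holds) = true
[1.2.1.1.3] false OR false = false
[1.2.1.1] false OR false OR false = false
[1.2.1] NOT false = true
[1.2] NOT true = false
[1.3.3] false → true (antecedent false ⇒ implication holds) = true
[1.3] false AND true AND true = false
[1] exactly-one(true, false, false) = true
[2] exactly-one(false, false, true) = true
[root] true AND true = true
Overall: true → merged

Merged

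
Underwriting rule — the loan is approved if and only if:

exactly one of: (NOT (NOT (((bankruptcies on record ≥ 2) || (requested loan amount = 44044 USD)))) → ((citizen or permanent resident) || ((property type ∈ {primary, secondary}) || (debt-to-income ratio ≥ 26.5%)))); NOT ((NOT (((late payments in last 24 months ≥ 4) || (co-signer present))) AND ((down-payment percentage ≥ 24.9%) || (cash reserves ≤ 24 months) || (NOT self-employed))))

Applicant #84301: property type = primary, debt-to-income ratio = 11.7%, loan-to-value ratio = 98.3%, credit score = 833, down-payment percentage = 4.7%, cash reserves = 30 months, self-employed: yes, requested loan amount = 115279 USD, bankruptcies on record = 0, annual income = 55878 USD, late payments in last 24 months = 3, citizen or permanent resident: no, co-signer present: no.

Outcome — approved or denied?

Denied

Atomic conditions:
  bankruptcies on record ≥ 2: 0 ≥ 2 is false
  requested loan amount = 44044 USD: 115279 == 44044 is false
  citizen or permanent resident: no → false
  property type ∈ {primary, secondary}: primary is in the set → true
  debt-to-income ratio ≥ 26.5%: 11.7 ≥ 26.5 is false
  late payments in last 24 months ≥ 4: 3 ≥ 4 is false
  co-signer present: no → false
  down-payment percentage ≥ 24.9%: 4.7 ≥ 24.9 is false
  cash reserves ≤ 24 months: 30 ≤ 24 is false
  NOT self-employed: yes → false
Combine:
[1.1.1.1] false OR false = false
[1.1.1] NOT false = true
[1.1] NOT true = false
[1.2.2] true OR false = true
[1.2] false OR true = true
[1] false → true (antecedent false ⇒ implication holds) = true
[2.1.1.1] false OR false = false
[2.1.1] NOT false = true
[2.1.2] false OR false OR false = false
[2.1] true AND false = false
[2] NOT false = true
[root] exactly-one(true, true) = false
Overall: false → denied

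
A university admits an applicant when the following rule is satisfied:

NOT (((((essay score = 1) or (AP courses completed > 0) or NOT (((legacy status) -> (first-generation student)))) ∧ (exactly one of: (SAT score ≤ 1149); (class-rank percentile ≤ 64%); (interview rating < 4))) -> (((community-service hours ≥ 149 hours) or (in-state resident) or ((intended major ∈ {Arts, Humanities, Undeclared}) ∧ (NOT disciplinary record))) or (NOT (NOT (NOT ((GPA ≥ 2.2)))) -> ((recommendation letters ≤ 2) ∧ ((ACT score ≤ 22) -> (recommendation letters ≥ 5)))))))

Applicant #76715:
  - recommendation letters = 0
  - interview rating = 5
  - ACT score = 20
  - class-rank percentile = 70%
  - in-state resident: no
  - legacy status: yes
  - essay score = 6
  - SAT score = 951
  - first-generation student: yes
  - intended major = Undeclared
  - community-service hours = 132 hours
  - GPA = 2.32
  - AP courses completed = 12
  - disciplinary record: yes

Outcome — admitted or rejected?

Rejected

Atomic conditions:
  essay score = 1: 6 == 1 is false
  AP courses completed > 0: 12 > 0 is true
  legacy status: yes → true
  first-generation student: yes → true
  SAT score ≤ 1149: 951 ≤ 1149 is true
  class-rank percentile ≤ 64%: 70 ≤ 64 is false
  interview rating < 4: 5 < 4 is false
  community-service hours ≥ 149 hours: 132 ≥ 149 is false
  in-state resident: no → false
  intended major ∈ {Arts, Humanities, Undeclared}: Undeclared is in the set → true
  NOT disciplinary record: yes → false
  GPA ≥ 2.2: 2.32 ≥ 2.2 is true
  recommendation letters ≤ 2: 0 ≤ 2 is true
  ACT score ≤ 22: 20 ≤ 22 is true
  recommendation letters ≥ 5: 0 ≥ 5 is false
Combine:
[1.1.1.3.1] true → true = true
[1.1.1.3] NOT true = false
[1.1.1] false OR true OR false = true
[1.1.2] exactly-one(true, false, false) = true
[1.1] true AND true = true
[1.2.1.3] true AND false = false
[1.2.1] false OR false OR false = false
[1.2.2.1.1.1] NOT true = false
[1.2.2.1.1] NOT false = true
[1.2.2.1] NOT true = false
[1.2.2.2.2] true → false = false
[1.2.2.2] true AND false = false
[1.2.2] false → false (antecedent false ⇒ implication holds) = true
[1.2] false OR true = true
[1] true → true = true
[root] NOT true = false
Overall: false → rejected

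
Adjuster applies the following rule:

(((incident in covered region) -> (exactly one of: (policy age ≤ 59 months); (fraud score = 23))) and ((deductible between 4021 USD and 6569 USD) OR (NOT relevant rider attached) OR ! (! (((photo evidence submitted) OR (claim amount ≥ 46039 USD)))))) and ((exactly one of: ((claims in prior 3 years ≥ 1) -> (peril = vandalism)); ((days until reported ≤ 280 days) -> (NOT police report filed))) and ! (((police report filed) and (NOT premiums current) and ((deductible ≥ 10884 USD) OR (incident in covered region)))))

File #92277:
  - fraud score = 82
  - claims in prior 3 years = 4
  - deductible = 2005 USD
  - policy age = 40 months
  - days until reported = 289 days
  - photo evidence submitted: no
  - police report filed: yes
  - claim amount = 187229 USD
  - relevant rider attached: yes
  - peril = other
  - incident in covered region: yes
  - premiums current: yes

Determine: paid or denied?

Paid

Atomic conditions:
  incident in covered region: yes → true
  policy age ≤ 59 months: 40 ≤ 59 is true
  fraud score = 23: 82 == 23 is false
  deductible between 4021 USD and 6569 USD: 2005 in [4021, 6569] is false
  NOT relevant rider attached: yes → false
  photo evidence submitted: no → false
  claim amount ≥ 46039 USD: 187229 ≥ 46039 is true
  claims in prior 3 years ≥ 1: 4 ≥ 1 is true
  peril = vandalism: other == vandalism is false
  days until reported ≤ 280 days: 289 ≤ 280 is false
  NOT police report filed: yes → false
  police report filed: yes → true
  NOT premiums current: yes → false
  deductible ≥ 10884 USD: 2005 ≥ 10884 is false
Combine:
[1.1.2] exactly-one(true, false) = true
[1.1] true → true = true
[1.2.3.1.1] false OR true = true
[1.2.3.1] NOT true = false
[1.2.3] NOT false = true
[1.2] false OR false OR true = true
[1] true AND true = true
[2.1.1] true → false = false
[2.1.2] false → false (antecedent false ⇒ implication holds) = true
[2.1] exactly-one(false, true) = true
[2.2.1.3] false OR true = true
[2.2.1] true AND false AND true = false
[2.2] NOT false = true
[2] true AND true = true
[root] true AND true = true
Overall: true → paid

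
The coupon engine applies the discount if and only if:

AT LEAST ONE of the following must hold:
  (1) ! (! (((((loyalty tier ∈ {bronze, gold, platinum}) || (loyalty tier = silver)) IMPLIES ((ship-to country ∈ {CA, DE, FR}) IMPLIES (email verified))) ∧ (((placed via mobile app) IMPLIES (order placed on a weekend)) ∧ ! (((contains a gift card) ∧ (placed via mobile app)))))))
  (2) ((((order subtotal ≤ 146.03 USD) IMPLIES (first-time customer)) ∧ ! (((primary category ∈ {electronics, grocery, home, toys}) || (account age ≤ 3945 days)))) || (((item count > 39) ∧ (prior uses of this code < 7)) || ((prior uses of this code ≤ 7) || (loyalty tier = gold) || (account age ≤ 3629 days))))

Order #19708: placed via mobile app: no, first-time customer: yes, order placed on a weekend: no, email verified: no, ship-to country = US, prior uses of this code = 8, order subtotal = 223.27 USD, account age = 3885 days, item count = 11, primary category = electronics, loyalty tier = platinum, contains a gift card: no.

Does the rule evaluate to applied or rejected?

Applied

Atomic conditions:
  loyalty tier ∈ {bronze, gold, platinum}: platinum is in the set → true
  loyalty tier = silver: platinum == silver is false
  ship-to country ∈ {CA, DE, FR}: US is not in the set → false
  email verified: no → false
  placed via mobile app: no → false
  order placed on a weekend: no → false
  contains a gift card: no → false
  order subtotal ≤ 146.03 USD: 223.27 ≤ 146.03 is false
  first-time customer: yes → true
  primary category ∈ {electronics, grocery, home, toys}: electronics is in the set → true
  account age ≤ 3945 days: 3885 ≤ 3945 is true
  item count > 39: 11 > 39 is false
  prior uses of this code < 7: 8 < 7 is false
  prior uses of this code ≤ 7: 8 ≤ 7 is false
  loyalty tier = gold: platinum == gold is false
  account age ≤ 3629 days: 3885 ≤ 3629 is false
Combine:
[1.1.1.1.1] true OR false = true
[1.1.1.1.2] false → false (antecedent false ⇒ implication holds) = true
[1.1.1.1] true → true = true
[1.1.1.2.1] false → false (antecedent false ⇒ implication holds) = true
[1.1.1.2.2.1] false AND false = false
[1.1.1.2.2] NOT false = true
[1.1.1.2] true AND true = true
[1.1.1] true AND true = true
[1.1] NOT true = false
[1] NOT false = true
[2.1.1] false → true (antecedent false ⇒ implication holds) = true
[2.1.2.1] true OR true = true
[2.1.2] NOT true = false
[2.1] true AND false = false
[2.2.1] false AND false = false
[2.2.2] false OR false OR false = false
[2.2] false OR false = false
[2] false OR false = false
[root] true OR false = true
Overall: true → applied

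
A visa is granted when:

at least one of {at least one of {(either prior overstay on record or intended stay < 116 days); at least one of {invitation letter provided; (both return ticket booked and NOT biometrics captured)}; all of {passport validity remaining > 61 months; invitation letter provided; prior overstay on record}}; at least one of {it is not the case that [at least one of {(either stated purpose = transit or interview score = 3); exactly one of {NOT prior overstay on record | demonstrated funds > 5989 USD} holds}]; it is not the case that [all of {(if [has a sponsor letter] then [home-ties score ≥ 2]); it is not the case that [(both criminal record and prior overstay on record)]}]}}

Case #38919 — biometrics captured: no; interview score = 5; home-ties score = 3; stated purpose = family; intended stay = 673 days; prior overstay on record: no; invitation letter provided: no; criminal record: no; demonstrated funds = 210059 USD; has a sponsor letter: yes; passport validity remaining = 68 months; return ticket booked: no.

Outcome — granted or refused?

Atomic conditions:
  prior overstay on record: no → false
  intended stay < 116 days: 673 < 116 is false
  invitation letter provided: no → false
  return ticket booked: no → false
  NOT biometrics captured: no → true
  passport validity remaining > 61 months: 68 > 61 is true
  stated purpose = transit: family == transit is false
  interview score = 3: 5 == 3 is false
  NOT prior overstay on record: no → true
  demonstrated funds > 5989 USD: 210059 > 5989 is true
  has a sponsor letter: yes → true
  home-ties score ≥ 2: 3 ≥ 2 is true
  criminal record: no → false
Combine:
[1.1] false OR false = false
[1.2.2] false AND true = false
[1.2] false OR false = false
[1.3] true AND false AND false = false
[1] false OR false OR false = false
[2.1.1.1] false OR false = false
[2.1.1.2] exactly-one(true, true) = false
[2.1.1] false OR false = false
[2.1] NOT false = true
[2.2.1.1] true → true = true
[2.2.1.2.1] false AND false = false
[2.2.1.2] NOT false = true
[2.2.1] true AND true = true
[2.2] NOT true = false
[2] true OR false = true
[root] false OR true = true
Overall: true → granted

Granted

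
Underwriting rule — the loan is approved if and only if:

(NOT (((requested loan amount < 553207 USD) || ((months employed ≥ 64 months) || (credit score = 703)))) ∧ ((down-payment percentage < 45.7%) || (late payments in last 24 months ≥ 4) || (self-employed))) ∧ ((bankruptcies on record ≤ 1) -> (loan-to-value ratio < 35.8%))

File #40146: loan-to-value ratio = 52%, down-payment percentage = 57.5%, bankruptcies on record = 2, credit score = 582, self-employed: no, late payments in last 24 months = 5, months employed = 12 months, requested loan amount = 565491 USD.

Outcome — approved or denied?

Atomic conditions:
  requested loan amount < 553207 USD: 565491 < 553207 is false
  months employed ≥ 64 months: 12 ≥ 64 is false
  credit score = 703: 582 == 703 is false
  down-payment percentage < 45.7%: 57.5 < 45.7 is false
  late payments in last 24 months ≥ 4: 5 ≥ 4 is true
  self-employed: no → false
  bankruptcies on record ≤ 1: 2 ≤ 1 is false
  loan-to-value ratio < 35.8%: 52 < 35.8 is false
Combine:
[1.1.1.2] false OR false = false
[1.1.1] false OR false = false
[1.1] NOT false = true
[1.2] false OR true OR false = true
[1] true AND true = true
[2] false → false (antecedent false ⇒ implication holds) = true
[root] true AND true = true
Overall: true → approved

Approved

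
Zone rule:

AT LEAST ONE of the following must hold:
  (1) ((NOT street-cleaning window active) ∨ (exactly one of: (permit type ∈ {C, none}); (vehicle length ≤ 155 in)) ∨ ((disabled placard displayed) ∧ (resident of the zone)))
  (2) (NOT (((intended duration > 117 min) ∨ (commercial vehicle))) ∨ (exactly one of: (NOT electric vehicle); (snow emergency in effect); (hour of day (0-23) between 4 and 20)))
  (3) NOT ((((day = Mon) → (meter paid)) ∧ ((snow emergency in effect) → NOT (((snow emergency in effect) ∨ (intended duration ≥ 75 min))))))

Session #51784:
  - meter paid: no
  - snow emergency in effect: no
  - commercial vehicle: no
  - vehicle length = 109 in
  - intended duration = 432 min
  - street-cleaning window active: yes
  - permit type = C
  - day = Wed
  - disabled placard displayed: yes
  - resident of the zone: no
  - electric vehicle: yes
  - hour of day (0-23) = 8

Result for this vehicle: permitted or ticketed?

Atomic conditions:
  NOT street-cleaning window active: yes → false
  permit type ∈ {C, none}: C is in the set → true
  vehicle length ≤ 155 in: 109 ≤ 155 is true
  disabled placard displayed: yes → true
  resident of the zone: no → false
  intended duration > 117 min: 432 > 117 is true
  commercial vehicle: no → false
  NOT electric vehicle: yes → false
  snow emergency in effect: no → false
  hour of day (0-23) between 4 and 20: 8 in [4, 20] is true
  day = Mon: Wed == Mon is false
  meter paid: no → false
  intended duration ≥ 75 min: 432 ≥ 75 is true
Combine:
[1.2] exactly-one(true, true) = false
[1.3] true AND false = false
[1] false OR false OR false = false
[2.1.1] true OR false = true
[2.1] NOT true = false
[2.2] exactly-one(false, false, true) = true
[2] false OR true = true
[3.1.1] false → false (antecedent false ⇒ implication holds) = true
[3.1.2.2.1] false OR true = true
[3.1.2.2] NOT true = false
[3.1.2] false → false (antecedent false ⇒ implication holds) = true
[3.1] true AND true = true
[3] NOT true = false
[root] false OR true OR false = true
Overall: true → permitted

Permitted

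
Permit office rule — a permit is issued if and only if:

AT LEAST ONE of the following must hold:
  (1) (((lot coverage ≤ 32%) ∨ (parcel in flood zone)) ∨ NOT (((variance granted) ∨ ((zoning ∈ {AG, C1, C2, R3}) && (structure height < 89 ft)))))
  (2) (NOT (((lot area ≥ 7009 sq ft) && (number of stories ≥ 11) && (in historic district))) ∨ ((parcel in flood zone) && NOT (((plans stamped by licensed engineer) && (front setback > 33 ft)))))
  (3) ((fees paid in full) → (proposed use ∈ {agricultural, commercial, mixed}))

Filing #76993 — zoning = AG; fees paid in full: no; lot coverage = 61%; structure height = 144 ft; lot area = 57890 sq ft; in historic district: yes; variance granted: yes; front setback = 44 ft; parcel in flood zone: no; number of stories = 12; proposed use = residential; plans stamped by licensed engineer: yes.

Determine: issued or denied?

Atomic conditions:
  lot coverage ≤ 32%: 61 ≤ 32 is false
  parcel in flood zone: no → false
  variance granted: yes → true
  zoning ∈ {AG, C1, C2, R3}: AG is in the set → true
  structure height < 89 ft: 144 < 89 is false
  lot area ≥ 7009 sq ft: 57890 ≥ 7009 is true
  number of stories ≥ 11: 12 ≥ 11 is true
  in historic district: yes → true
  plans stamped by licensed engineer: yes → true
  front setback > 33 ft: 44 > 33 is true
  fees paid in full: no → false
  proposed use ∈ {agricultural, commercial, mixed}: residential is not in the set → false
Combine:
[1.1] false OR false = false
[1.2.1.2] true AND false = false
[1.2.1] true OR false = true
[1.2] NOT true = false
[1] false OR false = false
[2.1.1] true AND true AND true = true
[2.1] NOT true = false
[2.2.2.1] true AND true = true
[2.2.2] NOT true = false
[2.2] false AND false = false
[2] false OR false = false
[3] false → false (antecedent false ⇒ implication holds) = true
[root] false OR false OR true = true
Overall: true → issued

Issued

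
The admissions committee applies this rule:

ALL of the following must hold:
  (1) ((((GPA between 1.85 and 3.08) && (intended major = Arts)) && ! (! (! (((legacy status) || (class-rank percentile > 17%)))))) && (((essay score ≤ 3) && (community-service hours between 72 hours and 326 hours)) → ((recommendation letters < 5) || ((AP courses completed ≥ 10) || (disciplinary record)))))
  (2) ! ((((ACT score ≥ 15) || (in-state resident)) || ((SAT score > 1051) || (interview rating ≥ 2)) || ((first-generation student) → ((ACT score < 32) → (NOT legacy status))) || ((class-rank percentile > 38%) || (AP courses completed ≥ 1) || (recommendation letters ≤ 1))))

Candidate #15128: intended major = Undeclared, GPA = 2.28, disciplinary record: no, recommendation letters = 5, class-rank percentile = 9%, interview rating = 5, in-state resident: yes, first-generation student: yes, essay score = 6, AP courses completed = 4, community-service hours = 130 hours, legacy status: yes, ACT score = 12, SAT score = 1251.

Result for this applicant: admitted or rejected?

Atomic conditions:
  GPA between 1.85 and 3.08: 2.28 in [1.85, 3.08] is true
  intended major = Arts: Undeclared == Arts is false
  legacy status: yes → true
  class-rank percentile > 17%: 9 > 17 is false
  essay score ≤ 3: 6 ≤ 3 is false
  community-service hours between 72 hours and 326 hours: 130 in [72, 326] is true
  recommendation letters < 5: 5 < 5 is false
  AP courses completed ≥ 10: 4 ≥ 10 is false
  disciplinary record: no → false
  ACT score ≥ 15: 12 ≥ 15 is false
  in-state resident: yes → true
  SAT score > 1051: 1251 > 1051 is true
  interview rating ≥ 2: 5 ≥ 2 is true
  first-generation student: yes → true
  ACT score < 32: 12 < 32 is true
  NOT legacy status: yes → false
  class-rank percentile > 38%: 9 > 38 is false
  AP courses completed ≥ 1: 4 ≥ 1 is true
  recommendation letters ≤ 1: 5 ≤ 1 is false
Combine:
[1.1.1] true AND false = false
[1.1.2.1.1.1] true OR false = true
[1.1.2.1.1] NOT true = false
[1.1.2.1] NOT false = true
[1.1.2] NOT true = false
[1.1] false AND false = false
[1.2.1] false AND true = false
[1.2.2.2] false OR false = false
[1.2.2] false OR false = false
[1.2] false → false (antecedent false ⇒ implication holds) = true
[1] false AND true = false
[2.1.1] false OR true = true
[2.1.2] true OR true = true
[2.1.3.2] true → false = false
[2.1.3] true → false = false
[2.1.4] false OR true OR false = true
[2.1] true OR true OR false OR true = true
[2] NOT true = false
[root] false AND false = false
Overall: false → rejected

Rejected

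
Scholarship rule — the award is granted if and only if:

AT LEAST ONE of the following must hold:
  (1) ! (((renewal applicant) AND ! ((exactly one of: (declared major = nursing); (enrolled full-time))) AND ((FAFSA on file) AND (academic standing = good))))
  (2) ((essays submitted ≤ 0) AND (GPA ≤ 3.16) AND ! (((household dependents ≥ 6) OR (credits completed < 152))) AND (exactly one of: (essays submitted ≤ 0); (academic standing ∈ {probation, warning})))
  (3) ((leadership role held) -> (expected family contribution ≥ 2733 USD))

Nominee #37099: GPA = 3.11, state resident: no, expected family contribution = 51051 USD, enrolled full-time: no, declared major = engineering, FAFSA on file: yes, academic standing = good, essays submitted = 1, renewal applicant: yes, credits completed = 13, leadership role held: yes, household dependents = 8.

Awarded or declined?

Atomic conditions:
  renewal applicant: yes → true
  declared major = nursing: engineering == nursing is false
  enrolled full-time: no → false
  FAFSA on file: yes → true
  academic standing = good: good == good is true
  essays submitted ≤ 0: 1 ≤ 0 is false
  GPA ≤ 3.16: 3.11 ≤ 3.16 is true
  household dependents ≥ 6: 8 ≥ 6 is true
  credits completed < 152: 13 < 152 is true
  academic standing ∈ {probation, warning}: good is not in the set → false
  leadership role held: yes → true
  expected family contribution ≥ 2733 USD: 51051 ≥ 2733 is true
Combine:
[1.1.2.1] exactly-one(false, false) = false
[1.1.2] NOT false = true
[1.1.3] true AND true = true
[1.1] true AND true AND true = true
[1] NOT true = false
[2.3.1] true OR true = true
[2.3] NOT true = false
[2.4] exactly-one(false, false) = false
[2] false AND true AND false AND false = false
[3] true → true = true
[root] false OR false OR true = true
Overall: true → awarded

Awarded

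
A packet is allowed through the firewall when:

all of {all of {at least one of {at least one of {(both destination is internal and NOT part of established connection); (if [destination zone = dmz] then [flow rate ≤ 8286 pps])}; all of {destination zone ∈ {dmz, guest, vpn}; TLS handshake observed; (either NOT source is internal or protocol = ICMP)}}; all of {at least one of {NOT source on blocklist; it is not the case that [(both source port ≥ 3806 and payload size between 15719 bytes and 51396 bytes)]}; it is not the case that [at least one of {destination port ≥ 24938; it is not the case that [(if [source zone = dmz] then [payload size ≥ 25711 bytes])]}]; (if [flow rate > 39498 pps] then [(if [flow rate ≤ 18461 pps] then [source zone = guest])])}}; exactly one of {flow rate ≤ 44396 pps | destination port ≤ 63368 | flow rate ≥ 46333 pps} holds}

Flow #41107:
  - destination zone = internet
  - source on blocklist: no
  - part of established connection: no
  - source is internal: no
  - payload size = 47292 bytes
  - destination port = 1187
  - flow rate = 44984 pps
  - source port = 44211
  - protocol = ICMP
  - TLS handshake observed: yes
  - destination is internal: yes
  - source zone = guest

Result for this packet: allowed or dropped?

Allowed

Atomic conditions:
  destination is internal: yes → true
  NOT part of established connection: no → true
  destination zone = dmz: internet == dmz is false
  flow rate ≤ 8286 pps: 44984 ≤ 8286 is false
  destination zone ∈ {dmz, guest, vpn}: internet is not in the set → false
  TLS handshake observed: yes → true
  NOT source is internal: no → true
  protocol = ICMP: ICMP == ICMP is true
  NOT source on blocklist: no → true
  source port ≥ 3806: 44211 ≥ 3806 is true
  payload size between 15719 bytes and 51396 bytes: 47292 in [15719, 51396] is true
  destination port ≥ 24938: 1187 ≥ 24938 is false
  source zone = dmz: guest == dmz is false
  payload size ≥ 25711 bytes: 47292 ≥ 25711 is true
  flow rate > 39498 pps: 44984 > 39498 is true
  flow rate ≤ 18461 pps: 44984 ≤ 18461 is false
  source zone = guest: guest == guest is true
  flow rate ≤ 44396 pps: 44984 ≤ 44396 is false
  destination port ≤ 63368: 1187 ≤ 63368 is true
  flow rate ≥ 46333 pps: 44984 ≥ 46333 is false
Combine:
[1.1.1.1] true AND true = true
[1.1.1.2] false → false (antecedent false ⇒ implication holds) = true
[1.1.1] true OR true = true
[1.1.2.3] true OR true = true
[1.1.2] false AND true AND true = false
[1.1] true OR false = true
[1.2.1.2.1] true AND true = true
[1.2.1.2] NOT true = false
[1.2.1] true OR false = true
[1.2.2.1.2.1] false → true (antecedent false ⇒ implication holds) = true
[1.2.2.1.2] NOT true = false
[1.2.2.1] false OR false = false
[1.2.2] NOT false = true
[1.2.3.2] false → true (antecedent false ⇒ implication holds) = true
[1.2.3] true → true = true
[1.2] true AND true AND true = true
[1] true AND true = true
[2] exactly-one(false, true, false) = true
[root] true AND true = true
Overall: true → allowed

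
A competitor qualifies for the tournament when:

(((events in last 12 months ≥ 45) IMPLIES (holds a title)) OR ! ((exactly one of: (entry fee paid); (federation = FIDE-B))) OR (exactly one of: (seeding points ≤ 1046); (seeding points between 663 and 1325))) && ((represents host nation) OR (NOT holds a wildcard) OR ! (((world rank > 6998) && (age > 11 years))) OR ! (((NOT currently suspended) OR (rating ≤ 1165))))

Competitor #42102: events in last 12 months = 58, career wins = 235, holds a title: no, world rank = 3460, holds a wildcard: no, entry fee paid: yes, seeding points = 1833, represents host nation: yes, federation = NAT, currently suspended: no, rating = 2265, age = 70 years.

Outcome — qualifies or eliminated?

Atomic conditions:
  events in last 12 months ≥ 45: 58 ≥ 45 is true
  holds a title: no → false
  entry fee paid: yes → true
  federation = FIDE-B: NAT == FIDE-B is false
  seeding points ≤ 1046: 1833 ≤ 1046 is false
  seeding points between 663 and 1325: 1833 in [663, 1325] is false
  represents host nation: yes → true
  NOT holds a wildcard: no → true
  world rank > 6998: 3460 > 6998 is false
  age > 11 years: 70 > 11 is true
  NOT currently suspended: no → true
  rating ≤ 1165: 2265 ≤ 1165 is false
Combine:
[1.1] true → false = false
[1.2.1] exactly-one(true, false) = true
[1.2] NOT true = false
[1.3] exactly-one(false, false) = false
[1] false OR false OR false = false
[2.3.1] false AND true = false
[2.3] NOT false = true
[2.4.1] true OR false = true
[2.4] NOT true = false
[2] true OR true OR true OR false = true
[root] false AND true = false
Overall: false → eliminated

Eliminated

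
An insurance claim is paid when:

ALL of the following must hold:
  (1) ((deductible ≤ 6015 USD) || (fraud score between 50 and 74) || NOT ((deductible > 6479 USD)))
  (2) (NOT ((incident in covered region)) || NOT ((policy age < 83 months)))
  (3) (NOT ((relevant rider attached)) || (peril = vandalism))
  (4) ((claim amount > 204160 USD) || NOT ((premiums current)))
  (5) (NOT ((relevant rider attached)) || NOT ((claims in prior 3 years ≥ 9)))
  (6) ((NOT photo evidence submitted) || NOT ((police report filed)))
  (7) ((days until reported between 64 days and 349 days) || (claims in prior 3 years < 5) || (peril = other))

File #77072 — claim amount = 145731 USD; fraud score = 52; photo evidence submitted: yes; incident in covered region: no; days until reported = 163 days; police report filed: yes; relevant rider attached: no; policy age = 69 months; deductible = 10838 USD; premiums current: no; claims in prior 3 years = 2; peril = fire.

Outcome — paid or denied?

Atomic conditions:
  deductible ≤ 6015 USD: 10838 ≤ 6015 is false
  fraud score between 50 and 74: 52 in [50, 74] is true
  deductible > 6479 USD: 10838 > 6479 is true
  incident in covered region: no → false
  policy age < 83 months: 69 < 83 is true
  relevant rider attached: no → false
  peril = vandalism: fire == vandalism is false
  claim amount > 204160 USD: 145731 > 204160 is false
  premiums current: no → false
  claims in prior 3 years ≥ 9: 2 ≥ 9 is false
  NOT photo evidence submitted: yes → false
  police report filed: yes → true
  days until reported between 64 days and 349 days: 163 in [64, 349] is true
  claims in prior 3 years < 5: 2 < 5 is true
  peril = other: fire == other is false
Combine:
[1.3] NOT true = false
[1] false OR true OR false = true
[2.1] NOT false = true
[2.2] NOT true = false
[2] true OR false = true
[3.1] NOT false = true
[3] true OR false = true
[4.2] NOT false = true
[4] false OR true = true
[5.1] NOT false = true
[5.2] NOT false = true
[5] true OR true = true
[6.2] NOT true = false
[6] false OR false = false
[7] true OR true OR false = true
[root] true AND true AND true AND true AND true AND false AND true = false
Overall: false → denied

Denied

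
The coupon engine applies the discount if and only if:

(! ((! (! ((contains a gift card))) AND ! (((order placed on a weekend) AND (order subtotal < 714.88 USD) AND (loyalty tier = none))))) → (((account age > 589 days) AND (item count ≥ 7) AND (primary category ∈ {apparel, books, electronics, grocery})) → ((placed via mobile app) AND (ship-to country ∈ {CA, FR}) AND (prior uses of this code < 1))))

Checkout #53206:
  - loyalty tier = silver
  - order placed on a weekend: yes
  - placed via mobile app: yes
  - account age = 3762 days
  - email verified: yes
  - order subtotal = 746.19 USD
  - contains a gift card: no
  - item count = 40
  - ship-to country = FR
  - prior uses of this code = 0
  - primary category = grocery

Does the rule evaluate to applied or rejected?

Atomic conditions:
  contains a gift card: no → false
  order placed on a weekend: yes → true
  order subtotal < 714.88 USD: 746.19 < 714.88 is false
  loyalty tier = none: silver == none is false
  account age > 589 days: 3762 > 589 is true
  item count ≥ 7: 40 ≥ 7 is true
  primary category ∈ {apparel, books, electronics, grocery}: grocery is in the set → true
  placed via mobile app: yes → true
  ship-to country ∈ {CA, FR}: FR is in the set → true
  prior uses of this code < 1: 0 < 1 is true
Combine:
[1.1.1.1] NOT false = true
[1.1.1] NOT true = false
[1.1.2.1] true AND false AND false = false
[1.1.2] NOT false = true
[1.1] false AND true = false
[1] NOT false = true
[2.1] true AND true AND true = true
[2.2] true AND true AND true = true
[2] true → true = true
[root] true → true = true
Overall: true → applied

Applied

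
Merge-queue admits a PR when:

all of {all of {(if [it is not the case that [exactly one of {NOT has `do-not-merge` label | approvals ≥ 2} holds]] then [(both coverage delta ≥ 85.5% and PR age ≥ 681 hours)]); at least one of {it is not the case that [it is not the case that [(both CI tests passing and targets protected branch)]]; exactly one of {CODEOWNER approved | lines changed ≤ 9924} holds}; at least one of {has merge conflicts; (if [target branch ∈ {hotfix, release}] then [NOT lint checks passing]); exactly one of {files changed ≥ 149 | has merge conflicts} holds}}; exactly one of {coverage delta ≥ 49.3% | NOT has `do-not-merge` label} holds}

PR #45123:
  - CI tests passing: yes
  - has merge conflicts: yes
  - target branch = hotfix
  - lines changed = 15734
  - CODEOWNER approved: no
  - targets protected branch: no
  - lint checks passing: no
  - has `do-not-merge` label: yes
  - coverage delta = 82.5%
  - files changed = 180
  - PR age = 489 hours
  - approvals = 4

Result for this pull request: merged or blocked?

Blocked

Atomic conditions:
  NOT has `do-not-merge` label: yes → false
  approvals ≥ 2: 4 ≥ 2 is true
  coverage delta ≥ 85.5%: 82.5 ≥ 85.5 is false
  PR age ≥ 681 hours: 489 ≥ 681 is false
  CI tests passing: yes → true
  targets protected branch: no → false
  CODEOWNER approved: no → false
  lines changed ≤ 9924: 15734 ≤ 9924 is false
  has merge conflicts: yes → true
  target branch ∈ {hotfix, release}: hotfix is in the set → true
  NOT lint checks passing: no → true
  files changed ≥ 149: 180 ≥ 149 is true
  coverage delta ≥ 49.3%: 82.5 ≥ 49.3 is true
Combine:
[1.1.1.1] exactly-one(false, true) = true
[1.1.1] NOT true = false
[1.1.2] false AND false = false
[1.1] false → false (antecedent false ⇒ implication holds) = true
[1.2.1.1.1] true AND false = false
[1.2.1.1] NOT false = true
[1.2.1] NOT true = false
[1.2.2] exactly-one(false, false) = false
[1.2] false OR false = false
[1.3.2] true → true = true
[1.3.3] exactly-one(true, true) = false
[1.3] true OR true OR false = true
[1] true AND false AND true = false
[2] exactly-one(true, false) = true
[root] false AND true = false
Overall: false → blocked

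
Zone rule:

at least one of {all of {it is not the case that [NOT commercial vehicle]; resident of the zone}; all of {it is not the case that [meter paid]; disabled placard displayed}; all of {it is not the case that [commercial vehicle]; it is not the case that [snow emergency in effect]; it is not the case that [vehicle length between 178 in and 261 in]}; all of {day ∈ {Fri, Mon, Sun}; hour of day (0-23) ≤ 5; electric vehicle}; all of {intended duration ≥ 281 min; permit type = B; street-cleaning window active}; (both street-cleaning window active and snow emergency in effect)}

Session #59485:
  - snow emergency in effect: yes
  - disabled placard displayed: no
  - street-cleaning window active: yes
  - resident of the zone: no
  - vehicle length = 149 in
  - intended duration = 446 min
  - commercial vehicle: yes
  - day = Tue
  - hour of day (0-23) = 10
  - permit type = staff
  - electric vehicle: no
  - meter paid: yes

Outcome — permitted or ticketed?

Atomic conditions:
  NOT commercial vehicle: yes → false
  resident of the zone: no → false
  meter paid: yes → true
  disabled placard displayed: no → false
  commercial vehicle: yes → true
  snow emergency in effect: yes → true
  vehicle length between 178 in and 261 in: 149 in [178, 261] is false
  day ∈ {Fri, Mon, Sun}: Tue is not in the set → false
  hour of day (0-23) ≤ 5: 10 ≤ 5 is false
  electric vehicle: no → false
  intended duration ≥ 281 min: 446 ≥ 281 is true
  permit type = B: staff == B is false
  street-cleaning window active: yes → true
Combine:
[1.1] NOT false = true
[1] true AND false = false
[2.1] NOT true = false
[2] false AND false = false
[3.1] NOT true = false
[3.2] NOT true = false
[3.3] NOT false = true
[3] false AND false AND true = false
[4] false AND false AND false = false
[5] true AND false AND true = false
[6] true AND true = true
[root] false OR false OR false OR false OR false OR true = true
Overall: true → permitted

Permitted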